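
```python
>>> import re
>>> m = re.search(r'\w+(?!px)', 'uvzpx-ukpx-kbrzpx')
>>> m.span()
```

(0, 5)

A negative assertion filters positions out without eating any characters.
`re.search` tries every starting position until one works.
The match spans [0:5] → 'uvzpx'.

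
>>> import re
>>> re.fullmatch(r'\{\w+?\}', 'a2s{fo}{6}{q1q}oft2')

For `fullmatch`, every character of the input must be accounted for by the pattern.
Here there's no way to consume every character, so the call returns None.

None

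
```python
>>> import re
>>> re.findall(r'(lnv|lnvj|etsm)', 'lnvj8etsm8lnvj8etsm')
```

['lnv', 'etsm', 'lnv', 'etsm']

The regex engine tests alternatives in the order written; an earlier branch that matches wins even if a later one would match more.
Walking the string: at [0:3] match 'lnv', group 1 = 'lnv'; at [5:9] match 'etsm', group 1 = 'etsm'; at [10:13] match 'lnv', group 1 = 'lnv'; at [15:19] match 'etsm', group 1 = 'etsm'.
Because there's exactly one group, `findall` drops the full match and keeps group 1 from each hit.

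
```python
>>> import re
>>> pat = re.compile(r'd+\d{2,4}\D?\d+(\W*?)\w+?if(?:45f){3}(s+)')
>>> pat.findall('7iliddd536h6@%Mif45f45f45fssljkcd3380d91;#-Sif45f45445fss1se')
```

[('@%', 'ss')]

2 groups means the one result is a tuple of 2 captured strings — 1 here.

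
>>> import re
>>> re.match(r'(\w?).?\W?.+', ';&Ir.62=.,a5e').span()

(0, 13)

The pattern matches optionally a word character (captured); then optionally any character, then optionally a non-word character; then one or more of any character.
`re.match` won't scan ahead — the pattern has to work from the very first character.
The match spans [0:13] → ';&Ir.62=.,a5e'.
Captured: group 1 = ''.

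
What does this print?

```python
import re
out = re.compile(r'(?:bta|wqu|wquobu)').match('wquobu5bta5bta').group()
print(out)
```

`|` is ordered: at each position the engine commits to the first alternative that works.
`match` is anchored at position 0; if the pattern doesn't fit there, it returns None.
The match spans [0:3] → 'wqu'.

wqu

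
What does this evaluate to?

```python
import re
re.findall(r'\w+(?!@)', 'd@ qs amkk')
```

['qs', 'amkk']

The negative lookaround is zero-width — it rules out positions where the adjacent text would match, without consuming anything.
Scanning left to right: at [3:5] → 'qs'; at [6:10] → 'amkk'.
With no groups in the pattern, `findall` gives back each whole match — 2 here.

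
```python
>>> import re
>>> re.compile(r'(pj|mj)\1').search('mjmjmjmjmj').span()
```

(0, 4)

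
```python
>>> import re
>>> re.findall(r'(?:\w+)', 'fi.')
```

['fi']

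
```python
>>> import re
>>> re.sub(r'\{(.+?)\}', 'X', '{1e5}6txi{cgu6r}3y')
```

'X6txiX3y'

The `?` after the quantifier makes it lazy — it takes as little as possible before letting the rest of the pattern try.
Each match is replaced by 'X'.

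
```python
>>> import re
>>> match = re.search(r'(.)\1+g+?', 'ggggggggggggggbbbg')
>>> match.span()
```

(0, 14)

The backreference `\1` re-matches whatever the first group consumed, character for character.
The match spans [0:14] → 'gggggggggggggg'.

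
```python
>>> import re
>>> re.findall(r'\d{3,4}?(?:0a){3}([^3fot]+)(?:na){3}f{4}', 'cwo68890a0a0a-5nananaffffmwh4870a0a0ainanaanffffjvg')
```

['-5']

The pattern matches 3 to 4 of a digit (lazy), then the literal '0a' repeated 3 times; then one or more of any character except [3fot] (captured); then the literal 'na' repeated 3 times, then exactly 4 of a literal 'f'.
Walking the string: at [3:25] match '68890a0a0a-5nananaffff', group 1 = '-5'.
One capturing group, so `findall` returns just the captured substring from the one match — 1 in all.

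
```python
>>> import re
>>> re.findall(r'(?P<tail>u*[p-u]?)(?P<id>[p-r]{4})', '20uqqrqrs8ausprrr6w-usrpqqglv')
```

Pattern: zero or more of the literal 'u', then optionally a character in [p-u] (captured as 'tail'); then exactly 4 of a character in [p-r] (captured as 'id').
Matches: at [2:8] match 'uqqrqr', groups = ('uq', 'qrqr'); at [11:17] match 'usprrr', groups = ('us', 'prrr'); at [20:26] match 'usrpqq', groups = ('us', 'rpqq').
2 groups means each result is a tuple of 2 captured strings — 3 here.

[('uq', 'qrqr'), ('us', 'prrr'), ('us', 'rpqq')]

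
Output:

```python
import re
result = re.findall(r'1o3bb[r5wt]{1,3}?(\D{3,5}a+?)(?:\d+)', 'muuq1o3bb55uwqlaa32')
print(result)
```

['uwqlaa']

This matches the literal '1o', then the literal '3bb'; then 1 to 3 of one of [r5wt] (lazy); then 3 to 5 of a non-digit, then one or more of a literal 'a' (lazy) (captured); then one or more of a digit (non-capturing group).
One capturing group, so `findall` returns just the captured substring from the one match — 1 in all.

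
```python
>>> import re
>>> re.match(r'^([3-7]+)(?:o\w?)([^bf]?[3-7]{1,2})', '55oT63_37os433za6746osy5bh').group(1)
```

'55'

Pattern: anchored at the start of the string; then one or more of a character in [3-7] (captured); then the literal 'o', then optionally a word character (non-capturing group); then optionally any character except [bf], then 1 to 2 of a character in [3-7] (captured).
`re.match` only tries the pattern at the start of the string.
The match spans [0:6] → '55oT63'.
Captured: group 1 = '55', group 2 = '63'.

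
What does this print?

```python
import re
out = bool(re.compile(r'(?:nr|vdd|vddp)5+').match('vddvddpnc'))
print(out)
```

False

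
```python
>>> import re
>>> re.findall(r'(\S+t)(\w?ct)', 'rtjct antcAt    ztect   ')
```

The pattern matches one or more of a non-whitespace character, then the literal 't' (captured); then optionally a word character, then the literal 'ct' (captured).
Scanning left to right: at [0:5] match 'rtjct', groups = ('rt', 'jct'); at [16:21] match 'ztect', groups = ('zt', 'ect').
Multiple groups make `findall` return tuples — one 2-tuple for each match.

[('rt', 'jct'), ('zt', 'ect')]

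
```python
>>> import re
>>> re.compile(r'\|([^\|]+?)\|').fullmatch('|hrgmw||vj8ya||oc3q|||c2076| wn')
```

None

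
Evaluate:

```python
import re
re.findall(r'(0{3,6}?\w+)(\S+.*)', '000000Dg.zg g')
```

The pattern matches 3 to 6 of the literal '0' (lazy), then one or more of a word character (captured); then one or more of a non-whitespace character, then zero or more of any character (captured).
Matches: at [0:13] match '000000Dg.zg g', groups = ('000000Dg', '.zg g').
2 groups means the one result is a tuple of 2 captured strings — 1 here.

[('000000Dg', '.zg g')]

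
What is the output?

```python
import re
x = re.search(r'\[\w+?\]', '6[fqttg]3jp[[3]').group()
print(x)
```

`search` walks the string left to right and returns the first match it finds.
The match spans [1:8] → '[fqttg]'.

[fqttg]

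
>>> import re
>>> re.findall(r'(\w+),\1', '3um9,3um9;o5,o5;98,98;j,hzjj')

['3um9', 'o5', '98']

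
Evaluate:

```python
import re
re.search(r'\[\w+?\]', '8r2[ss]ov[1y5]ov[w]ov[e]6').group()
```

`re.search` tries every starting position until one works.
The match spans [3:7] → '[ss]'.

'[ss]'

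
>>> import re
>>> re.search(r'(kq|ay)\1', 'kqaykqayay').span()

After group 1 captures some text, `\1` only succeeds where that same text appears again.
`re.search` scans for the first position where the pattern succeeds.
The match spans [6:10] → 'ayay'.
Captured: group 1 = 'ay'.

(6, 10)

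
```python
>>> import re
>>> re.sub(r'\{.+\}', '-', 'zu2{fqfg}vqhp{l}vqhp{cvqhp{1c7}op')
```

'zu2-op'

Matches: at [3:31] → '{fqfg}vqhp{l}vqhp{cvqhp{1c7}'.
`sub` substitutes '-' at each match site.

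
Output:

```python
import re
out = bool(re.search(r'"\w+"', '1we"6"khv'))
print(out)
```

`re.search` scans for the first position where the pattern succeeds.
The match spans [3:6] → '"6"'.

True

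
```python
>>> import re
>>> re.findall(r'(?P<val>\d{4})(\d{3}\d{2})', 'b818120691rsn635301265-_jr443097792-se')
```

[('8181', '20691'), ('6353', '01265'), ('4430', '97792')]

Pattern: exactly 4 of a digit (captured as 'val'); then exactly 3 of a digit, then exactly 2 of a digit (captured).
Walking the string: at [1:10] match '818120691', groups = ('8181', '20691'); at [13:22] match '635301265', groups = ('6353', '01265'); at [26:35] match '443097792', groups = ('4430', '97792').
With 2 capturing groups, `findall` returns a 2-tuple per match.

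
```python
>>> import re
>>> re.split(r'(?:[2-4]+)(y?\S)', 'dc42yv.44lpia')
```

['dc', 'yv', '.', 'l', 'pia']

Pattern: one or more of a character in [2-4] (non-capturing group); then optionally the literal 'y', then a non-whitespace character (captured).
`re.split` interleaves the captured-group text with the surrounding fragments.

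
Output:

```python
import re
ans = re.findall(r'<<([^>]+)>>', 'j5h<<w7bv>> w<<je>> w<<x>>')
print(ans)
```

Scanning left to right: at [3:11] match '<<w7bv>>', group 1 = 'w7bv'; at [13:19] match '<<je>>', group 1 = 'je'; at [21:26] match '<<x>>', group 1 = 'x'.
With a single group, `findall` returns only what that group captured — 3 items.

['w7bv', 'je', 'x']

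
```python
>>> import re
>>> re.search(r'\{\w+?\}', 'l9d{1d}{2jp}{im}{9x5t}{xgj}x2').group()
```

'{1d}'

`search` walks the string left to right and returns the first match it finds.
The match spans [3:7] → '{1d}'.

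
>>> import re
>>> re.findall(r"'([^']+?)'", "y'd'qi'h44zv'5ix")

Matches: at [1:4] match "'d'", group 1 = 'd'; at [6:13] match "'h44zv'", group 1 = 'h44zv'.
One capturing group, so `findall` returns just the captured substring from each match — 2 in all.

['d', 'h44zv']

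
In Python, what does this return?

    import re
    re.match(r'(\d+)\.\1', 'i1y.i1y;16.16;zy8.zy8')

None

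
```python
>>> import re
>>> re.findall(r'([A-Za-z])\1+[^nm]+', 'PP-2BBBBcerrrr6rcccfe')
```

['P']

After group 1 captures some text, `\1` only succeeds where that same text appears again.
Matches: at [0:21] match 'PP-2BBBBcerrrr6rcccfe', group 1 = 'P'.
`findall` collects group 1 from the one match (1 total).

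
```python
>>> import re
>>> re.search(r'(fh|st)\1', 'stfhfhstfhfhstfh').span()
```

(2, 6)

`\1` has to match the exact text group 1 already captured.
The match spans [2:6] → 'fhfh'.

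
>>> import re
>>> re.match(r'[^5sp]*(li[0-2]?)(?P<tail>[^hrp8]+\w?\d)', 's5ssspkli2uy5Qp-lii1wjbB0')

None

This matches zero or more of any character except [5sp]; then the literal 'li', then optionally a character in [0-2] (captured); then one or more of any character except [hrp8], then optionally a word character, then a digit (captured as 'tail').
`re.match` only tries the pattern at the start of the string.
Here the pattern fails at index 0, so the call returns None.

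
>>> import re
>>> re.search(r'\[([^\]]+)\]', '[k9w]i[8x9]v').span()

The match spans [0:5] → '[k9w]'.

(0, 5)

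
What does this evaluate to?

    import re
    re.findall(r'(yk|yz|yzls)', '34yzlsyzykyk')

['yz', 'yz', 'yk', 'yk']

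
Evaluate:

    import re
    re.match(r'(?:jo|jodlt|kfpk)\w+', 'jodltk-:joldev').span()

(0, 6)

`re.match` only tries the pattern at the start of the string.
The match spans [0:6] → 'jodltk'.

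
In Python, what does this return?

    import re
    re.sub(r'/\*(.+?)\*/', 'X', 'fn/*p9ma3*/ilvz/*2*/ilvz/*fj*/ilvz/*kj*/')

Lazy quantifiers expand one character at a time until the remainder of the pattern can match.
`sub` substitutes 'X' at each match site.

'fnXilvzXilvzXilvzX'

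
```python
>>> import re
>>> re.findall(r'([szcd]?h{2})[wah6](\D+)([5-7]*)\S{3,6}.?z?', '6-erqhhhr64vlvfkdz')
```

[('hh', 'r', '6')]

With 3 capturing groups, `findall` returns a 3-tuple per match.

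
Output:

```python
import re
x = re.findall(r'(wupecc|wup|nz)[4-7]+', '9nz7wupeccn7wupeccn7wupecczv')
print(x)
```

['nz']

Matches: at [1:4] match 'nz7', group 1 = 'nz'.
With a single group, `findall` returns only what that group captured — 1 item.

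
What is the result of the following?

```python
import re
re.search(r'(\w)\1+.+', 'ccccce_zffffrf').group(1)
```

'c'

`\1` is not a pattern — it's the concrete string captured by group 1, re-applied verbatim.
`re.search` scans for the first position where the pattern succeeds.
The match spans [0:14] → 'ccccce_zffffrf'.
Captured: group 1 = 'c'.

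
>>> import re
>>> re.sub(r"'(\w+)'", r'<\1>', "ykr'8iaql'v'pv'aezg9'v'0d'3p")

"ykr<8iaql>v<pv>aezg9<v>0d'3p"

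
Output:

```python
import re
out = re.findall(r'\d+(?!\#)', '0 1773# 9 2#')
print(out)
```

The negative lookaround is zero-width — it rules out positions where the adjacent text would match, without consuming anything.
Matches: at [0:1] → '0'; at [2:5] → '177'; at [8:9] → '9'.
`findall` yields the raw match text (3 of them) because the pattern has no groups.

['0', '177', '9']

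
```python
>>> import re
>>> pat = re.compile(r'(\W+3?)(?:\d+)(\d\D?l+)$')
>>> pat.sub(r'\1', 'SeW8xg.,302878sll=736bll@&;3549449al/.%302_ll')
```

Pattern: one or more of a non-word character, then optionally the literal '3' (captured); then one or more of a digit (non-capturing group); then a digit, then optionally a non-digit, then one or more of a literal 'l' (captured); then anchored at the end.
Matches: at [36:45] → '/.%302_ll'.
The replacement refers to a captured group, so each match is rewritten using its own captured text.

'SeW8xg.,302878sll=736bll@&;3549449al/.%3'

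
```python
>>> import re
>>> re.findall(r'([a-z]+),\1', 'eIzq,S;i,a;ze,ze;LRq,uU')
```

['ze']

After group 1 captures some text, `\1` only succeeds where that same text appears again.
With a single group, `findall` returns only what that group captured — 1 item.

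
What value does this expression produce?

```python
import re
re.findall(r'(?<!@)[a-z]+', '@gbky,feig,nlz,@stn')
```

['bky', 'feig', 'nlz', 'tn']

A negative assertion filters positions out without eating any characters.
With no groups in the pattern, `findall` gives back each whole match — 4 here.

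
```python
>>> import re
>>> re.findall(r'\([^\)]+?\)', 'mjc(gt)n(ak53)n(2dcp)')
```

Walking the string: at [3:7] → '(gt)'; at [8:14] → '(ak53)'; at [15:21] → '(2dcp)'.
Since nothing is captured, `findall` lists the 3 matched substrings directly.

['(gt)', '(ak53)', '(2dcp)']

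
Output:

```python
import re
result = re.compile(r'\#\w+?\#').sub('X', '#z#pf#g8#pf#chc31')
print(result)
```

Matches: at [0:3] → '#z#'; at [5:9] → '#g8#'.
`sub` substitutes 'X' at each match site.

XpfXpf#chc31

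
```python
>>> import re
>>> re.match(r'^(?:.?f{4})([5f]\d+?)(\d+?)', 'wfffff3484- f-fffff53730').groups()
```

The pattern matches anchored at the start of the string; then optionally any character, then exactly 4 of the literal 'f' (non-capturing group); then one of [5f], then one or more of a digit (lazy) (captured); then one or more of a digit (lazy) (captured).
`match` is anchored at position 0; if the pattern doesn't fit there, it returns None.
The match spans [0:8] → 'wfffff34'.
Captured: group 1 = 'f3', group 2 = '4'.

('f3', '4')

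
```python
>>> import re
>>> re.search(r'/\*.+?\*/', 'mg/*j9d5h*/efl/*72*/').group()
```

The `?` after the quantifier makes it lazy — it takes as little as possible before letting the rest of the pattern try.
Unlike `match`, `search` isn't anchored — it looks for the pattern anywhere in the string.
The match spans [2:11] → '/*j9d5h*/'.

'/*j9d5h*/'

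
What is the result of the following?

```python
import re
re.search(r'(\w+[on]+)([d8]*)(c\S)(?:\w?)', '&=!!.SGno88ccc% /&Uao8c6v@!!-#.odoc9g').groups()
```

The pattern matches one or more of a word character, then one or more of one of [on] (captured); then zero or more of one of [d8] (captured); then a literal 'c', then a non-whitespace character (captured); then optionally a word character (non-capturing group).
`re.search` scans for the first position where the pattern succeeds.
The match spans [5:14] → 'SGno88ccc'.
Captured: group 1 = 'SGno', group 2 = '88', group 3 = 'cc'.

('SGno', '88', 'cc')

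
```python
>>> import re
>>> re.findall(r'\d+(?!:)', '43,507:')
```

The negative lookaround is zero-width — it rules out positions where the adjacent text would match, without consuming anything.
`findall` yields the raw match text (2 of them) because the pattern has no groups.

['43', '50']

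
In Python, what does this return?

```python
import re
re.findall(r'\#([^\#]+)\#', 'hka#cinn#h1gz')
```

['cinn']

Scanning left to right: at [3:9] match '#cinn#', group 1 = 'cinn'.
`findall` collects group 1 from the one match (1 total).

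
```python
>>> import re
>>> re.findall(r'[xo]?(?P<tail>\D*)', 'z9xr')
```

['z', '', 'r', '']

Pattern: optionally one of [xo]; then zero or more of a non-digit (captured as 'tail').
Matches: at [0:1] match 'z', group 1 = 'z'; at [1:1] match '', group 1 = ''; at [2:4] match 'xr', group 1 = 'r'; at [4:4] match '', group 1 = ''.
With a single group, `findall` returns only what that group captured — 4 items.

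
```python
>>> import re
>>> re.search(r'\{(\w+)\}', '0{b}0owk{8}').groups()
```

('b',)

`search` walks the string left to right and returns the first match it finds.
The match spans [1:4] → '{b}'.
Captured: group 1 = 'b'.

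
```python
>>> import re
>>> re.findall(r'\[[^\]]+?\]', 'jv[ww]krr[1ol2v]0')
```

Since nothing is captured, `findall` lists the 2 matched substrings directly.

['[ww]', '[1ol2v]']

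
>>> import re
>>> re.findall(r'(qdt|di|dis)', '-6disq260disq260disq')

['di', 'di', 'di']

`|` is ordered: at each position the engine commits to the first alternative that works.
With a single group, `findall` returns only what that group captured — 3 items.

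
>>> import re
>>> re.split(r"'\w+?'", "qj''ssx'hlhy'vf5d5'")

Splitting on the pattern gives 3 pieces.

["qj'", 'hlhy', '']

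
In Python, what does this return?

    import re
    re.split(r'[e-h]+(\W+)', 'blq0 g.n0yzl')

The pattern matches one or more of a character in [e-h]; then one or more of a non-word character (captured).
Because the pattern has a capturing group, `split` also inserts each captured text between the pieces.

['blq0 ', '.', 'n0yzl']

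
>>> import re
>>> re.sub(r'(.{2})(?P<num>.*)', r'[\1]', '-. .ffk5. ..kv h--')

'[-.]'

Each match is replaced using the text its own group 1 captured.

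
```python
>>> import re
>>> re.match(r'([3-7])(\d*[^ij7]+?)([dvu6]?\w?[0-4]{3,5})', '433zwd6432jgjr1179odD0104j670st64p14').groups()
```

('4', '33zw', 'd6432')

Pattern: a character in [3-7] (captured); then zero or more of a digit, then one or more of any character except [ij7] (lazy) (captured); then optionally one of [dvu6], then optionally a word character, then 3 to 5 of a character in [0-4] (captured).
With the lazy modifier that quantifier settles for the fewest repetitions that let the rest of the pattern succeed (the atoms after it are unaffected and can still be greedy).
With `match`, the pattern is implicitly anchored at the beginning.
The match spans [0:10] → '433zwd6432'.
Captured: group 1 = '4', group 2 = '33zw', group 3 = 'd6432'.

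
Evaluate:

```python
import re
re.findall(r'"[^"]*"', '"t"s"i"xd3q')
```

Walking the string: at [0:3] → '"t"'; at [4:7] → '"i"'.
No capturing groups, so `findall` returns the 2 full match strings.

['"t"', '"i"']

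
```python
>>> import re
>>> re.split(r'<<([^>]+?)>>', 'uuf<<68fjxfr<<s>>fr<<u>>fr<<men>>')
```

Matches to split on: at [3:17] → '<<68fjxfr<<s>>'; at [19:24] → '<<u>>'; at [26:33] → '<<men>>'.
The group in the pattern means `split` returns the separators' captures alongside the pieces.

['uuf', '68fjxfr<<s', 'fr', 'u', 'fr', 'men', '']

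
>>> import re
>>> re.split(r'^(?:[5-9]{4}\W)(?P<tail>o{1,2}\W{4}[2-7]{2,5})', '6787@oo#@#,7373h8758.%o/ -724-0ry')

['', 'oo#@#,7373', 'h8758.%o/ -724-0ry']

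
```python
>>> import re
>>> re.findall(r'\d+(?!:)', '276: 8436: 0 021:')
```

['27', '843', '0', '02']

The negative lookaround is zero-width — it rules out positions where the adjacent text would match, without consuming anything.
Since nothing is captured, `findall` lists the 4 matched substrings directly.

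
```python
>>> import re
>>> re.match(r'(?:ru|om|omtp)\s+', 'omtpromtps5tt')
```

`match` is anchored at position 0; if the pattern doesn't fit there, it returns None.
Here the pattern fails at index 0, so the call returns None.

None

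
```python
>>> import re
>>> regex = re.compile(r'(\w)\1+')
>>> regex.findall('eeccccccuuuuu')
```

['e', 'c', 'u']

The backreference `\1` re-matches whatever the first group consumed, character for character.
Matches: at [0:2] match 'ee', group 1 = 'e'; at [2:8] match 'cccccc', group 1 = 'c'; at [8:13] match 'uuuuu', group 1 = 'u'.
`findall` collects group 1 from each match (3 total).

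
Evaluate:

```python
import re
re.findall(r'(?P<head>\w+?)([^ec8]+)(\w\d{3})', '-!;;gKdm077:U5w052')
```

This matches one or more of a word character (lazy) (captured as 'head'); then one or more of any character except [ec8] (captured); then a word character, then exactly 3 of a digit (captured).
3 groups means the one result is a tuple of 3 captured strings — 1 here.

[('g', 'Kdm077:U5', 'w052')]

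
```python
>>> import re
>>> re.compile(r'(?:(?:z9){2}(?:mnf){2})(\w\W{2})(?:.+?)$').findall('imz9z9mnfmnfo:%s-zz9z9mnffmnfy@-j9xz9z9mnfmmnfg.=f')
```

['o:%']

The pattern matches the literal 'z9' repeated 2 times, then the literal 'mnf' repeated 2 times (non-capturing group); then a word character, then exactly 2 of a non-word character (captured); then one or more of any character (lazy) (non-capturing group); then anchored at the end.
Matches: at [2:50] match 'z9z9mnfmnfo:%s-zz9z9mnffmnfy@-j9xz9z9mnfmmnfg.=f', group 1 = 'o:%'.
Because there's exactly one group, `findall` drops the full match and keeps group 1 from the one hit.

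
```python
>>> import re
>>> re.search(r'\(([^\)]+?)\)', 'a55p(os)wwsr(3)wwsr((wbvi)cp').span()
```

(4, 8)

`re.search` scans for the first position where the pattern succeeds.
The match spans [4:8] → '(os)'.
Captured: group 1 = 'os'.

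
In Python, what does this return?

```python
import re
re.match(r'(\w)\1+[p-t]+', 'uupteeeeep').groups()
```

('u',)

The match spans [0:4] → 'uupt'.
Captured: group 1 = 'u'.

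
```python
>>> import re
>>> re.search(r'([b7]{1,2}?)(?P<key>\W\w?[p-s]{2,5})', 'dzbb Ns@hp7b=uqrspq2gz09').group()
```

'7b=uqrspq'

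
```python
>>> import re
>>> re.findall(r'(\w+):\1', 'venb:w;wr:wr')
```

['wr']

`\1` has to match the exact text group 1 already captured.
`findall` collects group 1 from the one match (1 total).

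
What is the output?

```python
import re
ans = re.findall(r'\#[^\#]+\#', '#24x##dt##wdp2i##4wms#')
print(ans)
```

Walking the string: at [0:5] → '#24x#'; at [5:9] → '#dt#'; at [9:16] → '#wdp2i#'; at [16:22] → '#4wms#'.
No capturing groups, so `findall` returns the 4 full match strings.

['#24x#', '#dt#', '#wdp2i#', '#4wms#']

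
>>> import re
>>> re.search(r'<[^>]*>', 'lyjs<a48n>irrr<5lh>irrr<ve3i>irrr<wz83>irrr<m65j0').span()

(4, 10)

Unlike `match`, `search` isn't anchored — it looks for the pattern anywhere in the string.
The match spans [4:10] → '<a48n>'.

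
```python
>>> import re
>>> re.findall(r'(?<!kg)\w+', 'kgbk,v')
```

The negative lookaround is zero-width — it rules out positions where the adjacent text would match, without consuming anything.
No capturing groups, so `findall` returns the 2 full match strings.

['kgbk', 'v']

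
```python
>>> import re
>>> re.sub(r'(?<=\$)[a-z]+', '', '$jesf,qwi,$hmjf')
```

The `(?=…)`/`(?<=…)` assertion just peeks at neighbouring text; it doesn't advance the match position.
Matches: at [1:5] → 'jesf'; at [11:15] → 'hmjf'.
Each match is replaced by ''.

'$,qwi,$'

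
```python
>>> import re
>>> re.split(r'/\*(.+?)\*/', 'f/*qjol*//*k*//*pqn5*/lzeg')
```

['f', 'qjol', '', 'k', '', 'pqn5', 'lzeg']

With the lazy modifier that quantifier settles for the fewest repetitions that let the rest of the pattern succeed (the atoms after it are unaffected and can still be greedy).
Matches to split on: at [1:9] → '/*qjol*/'; at [9:14] → '/*k*/'; at [14:22] → '/*pqn5*/'.
`re.split` interleaves the captured-group text with the surrounding fragments.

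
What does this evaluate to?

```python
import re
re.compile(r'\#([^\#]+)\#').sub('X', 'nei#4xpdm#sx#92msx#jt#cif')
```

'neiXsxXjt#cif'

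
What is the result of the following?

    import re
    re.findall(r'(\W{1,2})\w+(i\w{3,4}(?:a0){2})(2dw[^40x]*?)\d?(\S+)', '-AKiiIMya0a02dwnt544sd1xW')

[('-', 'iIMya0a0', '2dw', 'nt544sd1xW')]

Pattern: 1 to 2 of a non-word character (captured); then one or more of a word character; then a literal 'i', then 3 to 4 of a word character, then the literal 'a0' repeated 2 times (captured); then the literal '2dw', then zero or more of any character except [40x] (lazy) (captured); then optionally a digit; then one or more of a non-whitespace character (captured).
The `?` after the quantifier makes it lazy — it takes as little as possible before letting the rest of the pattern try.
Scanning left to right: at [0:25] match '-AKiiIMya0a02dwnt544sd1xW', groups = ('-', 'iIMya0a0', '2dw', 'nt544sd1xW').
4 groups means the one result is a tuple of 4 captured strings — 1 here.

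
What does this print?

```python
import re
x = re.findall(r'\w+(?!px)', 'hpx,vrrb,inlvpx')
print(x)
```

The negative lookahead/lookbehind blocks any match where the forbidden context is present.
Matches: at [0:3] → 'hpx'; at [4:8] → 'vrrb'; at [9:15] → 'inlvpx'.
No capturing groups, so `findall` returns the 3 full match strings.

['hpx', 'vrrb', 'inlvpx']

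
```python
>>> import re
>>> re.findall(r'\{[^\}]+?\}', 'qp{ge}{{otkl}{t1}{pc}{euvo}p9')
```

Matches: at [2:6] → '{ge}'; at [6:13] → '{{otkl}'; at [13:17] → '{t1}'; at [17:21] → '{pc}'; at [21:27] → '{euvo}'.
`findall` yields the raw match text (5 of them) because the pattern has no groups.

['{ge}', '{{otkl}', '{t1}', '{pc}', '{euvo}']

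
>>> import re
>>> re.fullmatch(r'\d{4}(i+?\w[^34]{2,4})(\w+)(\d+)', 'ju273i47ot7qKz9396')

This matches exactly 4 of a digit; then one or more of the literal 'i' (lazy), then a word character, then 2 to 4 of any character except [34] (captured); then one or more of a word character (captured); then one or more of a digit (captured).
`fullmatch` succeeds only if the pattern covers the string from start to end.
Here the pattern can't cover the whole string, so the call returns None.

None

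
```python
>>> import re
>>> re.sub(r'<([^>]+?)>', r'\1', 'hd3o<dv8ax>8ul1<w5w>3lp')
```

'hd3odv8ax8ul1w5w3lp'

`\1` in the replacement pulls in group 1's text for each match.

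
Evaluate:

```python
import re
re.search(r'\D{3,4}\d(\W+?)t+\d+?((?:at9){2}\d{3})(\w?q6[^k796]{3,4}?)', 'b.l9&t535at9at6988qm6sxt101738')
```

Pattern: 3 to 4 of a non-digit, then a digit; then one or more of a non-word character (lazy) (captured); then one or more of a literal 't', then one or more of a digit (lazy); then the literal 'at9' repeated 2 times, then exactly 3 of a digit (captured); then optionally a word character, then the literal 'q6', then 3 to 4 of any character except [k796] (lazy) (captured).
Here nothing in the string fits, so the call returns None.

None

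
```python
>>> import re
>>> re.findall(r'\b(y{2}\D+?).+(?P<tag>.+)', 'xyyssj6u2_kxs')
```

[]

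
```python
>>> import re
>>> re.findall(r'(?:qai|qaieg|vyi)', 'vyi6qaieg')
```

['vyi', 'qai']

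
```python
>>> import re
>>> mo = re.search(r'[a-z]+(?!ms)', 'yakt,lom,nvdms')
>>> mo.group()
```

'yakt'

A negative assertion filters positions out without eating any characters.
The match spans [0:4] → 'yakt'.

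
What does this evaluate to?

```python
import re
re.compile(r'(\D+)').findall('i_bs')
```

['i_bs']

Pattern: one or more of a non-digit (captured).
Matches: at [0:4] match 'i_bs', group 1 = 'i_bs'.
With a single group, `findall` returns only what that group captured — 1 item.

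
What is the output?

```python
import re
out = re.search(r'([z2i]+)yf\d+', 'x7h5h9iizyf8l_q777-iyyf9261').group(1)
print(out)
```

iiz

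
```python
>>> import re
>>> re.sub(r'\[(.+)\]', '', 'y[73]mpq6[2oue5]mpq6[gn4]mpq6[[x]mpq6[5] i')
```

'y i'

Matches: at [1:40] → '[73]mpq6[2oue5]mpq6[gn4]mpq6[[x]mpq6[5]'.
Every occurrence is swapped for ''.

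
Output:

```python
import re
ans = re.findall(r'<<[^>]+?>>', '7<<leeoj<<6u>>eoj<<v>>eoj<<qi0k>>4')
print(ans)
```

['<<leeoj<<6u>>', '<<v>>', '<<qi0k>>']

Walking the string: at [1:14] → '<<leeoj<<6u>>'; at [17:22] → '<<v>>'; at [25:33] → '<<qi0k>>'.
`findall` yields the raw match text (3 of them) because the pattern has no groups.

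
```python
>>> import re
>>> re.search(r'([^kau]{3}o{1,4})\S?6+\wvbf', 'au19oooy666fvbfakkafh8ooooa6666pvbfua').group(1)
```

'19ooo'

The match spans [2:15] → '19oooy666fvbf'.
Captured: group 1 = '19ooo'.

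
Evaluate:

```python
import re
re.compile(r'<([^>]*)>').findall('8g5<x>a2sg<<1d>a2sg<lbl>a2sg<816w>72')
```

['x', '<1d', 'lbl', '816w']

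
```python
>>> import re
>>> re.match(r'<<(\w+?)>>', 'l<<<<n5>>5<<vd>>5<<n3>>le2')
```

With `match`, the pattern is implicitly anchored at the beginning.
Here position 0 doesn't satisfy it, so the call returns None.

None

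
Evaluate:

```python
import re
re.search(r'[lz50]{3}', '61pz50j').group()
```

The match spans [3:6] → 'z50'.

'z50'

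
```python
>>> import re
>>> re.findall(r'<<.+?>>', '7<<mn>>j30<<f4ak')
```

['<<mn>>']

Matches: at [1:7] → '<<mn>>'.
With no groups in the pattern, `findall` gives back each whole match — 1 here.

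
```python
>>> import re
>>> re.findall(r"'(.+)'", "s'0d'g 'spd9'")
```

["0d'g 'spd9"]

Scanning left to right: at [1:13] match "'0d'g 'spd9'", group 1 = "0d'g 'spd9".
One capturing group, so `findall` returns just the captured substring from the one match — 1 in all.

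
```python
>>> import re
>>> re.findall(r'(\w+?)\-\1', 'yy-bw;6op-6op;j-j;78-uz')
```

The backreference `\1` re-matches whatever the first group consumed, character for character.
Because there's exactly one group, `findall` drops the full match and keeps group 1 from each hit.

['6op', 'j']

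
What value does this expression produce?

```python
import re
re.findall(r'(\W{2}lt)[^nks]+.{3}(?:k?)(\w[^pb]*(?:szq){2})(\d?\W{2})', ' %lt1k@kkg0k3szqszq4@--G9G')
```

[(' %lt', 'g0k3szqszq', '4@-')]

The pattern matches exactly 2 of a non-word character, then the literal 'lt' (captured); then one or more of any character except [nks], then exactly 3 of any character; then optionally a literal 'k' (non-capturing group); then a word character, then zero or more of any character except [pb], then the literal 'szq' repeated 2 times (captured); then optionally a digit, then exactly 2 of a non-word character (captured).
Walking the string: at [0:22] match ' %lt1k@kkg0k3szqszq4@-', groups = (' %lt', 'g0k3szqszq', '4@-').
With 3 capturing groups, `findall` returns a 3-tuple per match.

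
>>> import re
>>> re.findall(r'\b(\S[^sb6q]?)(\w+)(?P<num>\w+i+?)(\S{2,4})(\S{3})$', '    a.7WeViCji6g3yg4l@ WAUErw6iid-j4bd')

The pattern matches a word boundary (`\b`, zero-width); then a non-whitespace character, then optionally any character except [sb6q] (captured); then one or more of a word character (captured); then one or more of a word character, then one or more of a literal 'i' (lazy) (captured as 'num'); then 2 to 4 of a non-whitespace character (captured); then exactly 3 of a non-whitespace character (captured); then anchored at the end.
5 groups means the one result is a tuple of 5 captured strings — 1 here.

[('@ ', 'WAUErw6', 'ii', 'd-j', '4bd')]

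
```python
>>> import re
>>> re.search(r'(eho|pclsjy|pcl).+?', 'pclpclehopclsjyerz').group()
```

'pclp'

`re.search` tries every starting position until one works.
The match spans [0:4] → 'pclp'.
Captured: group 1 = 'pcl'.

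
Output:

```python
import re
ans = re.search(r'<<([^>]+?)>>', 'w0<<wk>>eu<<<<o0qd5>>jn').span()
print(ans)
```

(2, 8)

`search` walks the string left to right and returns the first match it finds.
The match spans [2:8] → '<<wk>>'.
Captured: group 1 = 'wk'.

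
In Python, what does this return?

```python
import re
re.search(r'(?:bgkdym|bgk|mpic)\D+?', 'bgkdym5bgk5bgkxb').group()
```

'bgkd'

`re.search` tries every starting position until one works.
The match spans [0:4] → 'bgkd'.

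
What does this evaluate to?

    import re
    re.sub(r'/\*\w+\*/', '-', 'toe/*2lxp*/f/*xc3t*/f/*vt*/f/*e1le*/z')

Matches: at [3:11] → '/*2lxp*/'; at [12:20] → '/*xc3t*/'; at [21:27] → '/*vt*/'; at [28:36] → '/*e1le*/'.
`sub` substitutes '-' at each match site.

'toe-f-f-f-z'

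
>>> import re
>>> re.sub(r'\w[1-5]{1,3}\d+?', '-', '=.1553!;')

Pattern: a word character, then 1 to 3 of a character in [1-5]; then one or more of a digit (lazy).
Matches: at [2:6] → '1553'.
Every occurrence is swapped for '-'.

'=.-!;'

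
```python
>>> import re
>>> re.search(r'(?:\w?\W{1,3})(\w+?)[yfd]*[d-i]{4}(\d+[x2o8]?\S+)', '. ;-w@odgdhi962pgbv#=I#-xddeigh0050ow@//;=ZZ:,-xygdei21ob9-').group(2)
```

'962pgbv#=I#-xddeigh0050ow@//;=ZZ:,-xygdei21ob9-'

The match spans [4:59] → 'w@odgdhi962pgbv#=I#-xddeigh0050ow@//;=ZZ:,-xygdei21ob9-'.
Captured: group 1 = 'o', group 2 = '962pgbv#=I#-xddeigh0050ow@//;=ZZ:,-xygdei21ob9-'.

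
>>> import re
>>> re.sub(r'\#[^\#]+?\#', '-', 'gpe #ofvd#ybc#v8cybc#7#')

`sub` substitutes '-' at each match site.

'gpe -ybc-7#'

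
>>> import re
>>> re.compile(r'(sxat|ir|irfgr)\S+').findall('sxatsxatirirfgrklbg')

['sxat']

Walking the string: at [0:19] match 'sxatsxatirirfgrklbg', group 1 = 'sxat'.
Because there's exactly one group, `findall` drops the full match and keeps group 1 from the one hit.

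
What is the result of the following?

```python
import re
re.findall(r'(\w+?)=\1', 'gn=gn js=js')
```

['gn', 'js']

A backreference is literal: `\1` must see the identical characters the first group matched.
Scanning left to right: at [0:5] match 'gn=gn', group 1 = 'gn'; at [6:11] match 'js=js', group 1 = 'js'.
`findall` collects group 1 from each match (2 total).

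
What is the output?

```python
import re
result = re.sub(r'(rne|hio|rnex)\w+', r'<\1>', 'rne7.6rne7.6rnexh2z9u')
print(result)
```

<rne>.6<rne>.6<rne>

Alternation isn't longest-match — the leftmost alternative that fits at this position is chosen.
Matches: at [0:4] → 'rne7'; at [6:10] → 'rne7'; at [12:21] → 'rnexh2z9u'.
`\1` in the replacement pulls in group 1's text for each match.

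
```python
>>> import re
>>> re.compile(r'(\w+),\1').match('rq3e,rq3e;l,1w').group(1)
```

'rq3e'

The backreference `\1` re-matches whatever the first group consumed, character for character.
`match` is anchored at position 0; if the pattern doesn't fit there, it returns None.
The match spans [0:9] → 'rq3e,rq3e'.
Captured: group 1 = 'rq3e'.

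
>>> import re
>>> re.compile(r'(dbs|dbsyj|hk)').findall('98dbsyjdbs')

Branches in `(...|...)` are attempted left-to-right; the first branch that allows the whole pattern to succeed is taken.
Walking the string: at [2:5] match 'dbs', group 1 = 'dbs'; at [7:10] match 'dbs', group 1 = 'dbs'.
Because there's exactly one group, `findall` drops the full match and keeps group 1 from each hit.

['dbs', 'dbs']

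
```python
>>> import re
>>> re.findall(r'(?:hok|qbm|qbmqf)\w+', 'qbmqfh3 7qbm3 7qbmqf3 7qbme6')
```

['qbmqfh3', 'qbm3', 'qbmqf3', 'qbme6']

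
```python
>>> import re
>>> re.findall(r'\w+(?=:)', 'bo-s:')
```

Lookahead/lookbehind check context without consuming it, so the matched span excludes the asserted characters.
No capturing groups, so `findall` returns the 1 full match string.

['s']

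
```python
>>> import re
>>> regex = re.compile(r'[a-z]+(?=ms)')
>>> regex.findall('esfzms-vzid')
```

['esfz']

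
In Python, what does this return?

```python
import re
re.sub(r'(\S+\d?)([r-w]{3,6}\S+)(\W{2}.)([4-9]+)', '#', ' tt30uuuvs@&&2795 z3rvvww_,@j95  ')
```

This matches one or more of a non-whitespace character, then optionally a digit (captured); then 3 to 6 of a character in [r-w], then one or more of a non-whitespace character (captured); then exactly 2 of a non-word character, then any character (captured); then one or more of a character in [4-9] (captured).
Each match is replaced by '#'.

' # #  '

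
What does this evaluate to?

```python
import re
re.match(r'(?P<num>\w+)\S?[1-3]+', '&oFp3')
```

None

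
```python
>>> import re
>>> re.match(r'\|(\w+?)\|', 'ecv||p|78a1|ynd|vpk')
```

None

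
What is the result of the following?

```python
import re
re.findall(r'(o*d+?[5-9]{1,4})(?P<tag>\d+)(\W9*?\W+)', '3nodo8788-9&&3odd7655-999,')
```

[('odd765', '5', '-999,')]

This matches zero or more of a literal 'o', then one or more of a literal 'd' (lazy), then 1 to 4 of a character in [5-9] (captured); then one or more of a digit (captured as 'tag'); then a non-word character, then zero or more of the literal '9' (lazy), then one or more of a non-word character (captured).
With 3 capturing groups, `findall` returns a 3-tuple per match.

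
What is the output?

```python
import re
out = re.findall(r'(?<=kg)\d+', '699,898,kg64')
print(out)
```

['64']

Lookahead/lookbehind check context without consuming it, so the matched span excludes the asserted characters.
With no groups in the pattern, `findall` gives back each whole match — 1 here.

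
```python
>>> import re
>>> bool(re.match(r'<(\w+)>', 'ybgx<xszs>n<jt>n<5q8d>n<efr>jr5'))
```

False

`re.match` won't scan ahead — the pattern has to work from the very first character.
Here the string doesn't start with a match, so the call returns None, and `bool(None)` is False.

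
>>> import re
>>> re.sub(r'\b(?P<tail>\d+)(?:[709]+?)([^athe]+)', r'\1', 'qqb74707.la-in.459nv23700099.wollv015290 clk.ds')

'qqb74707.la-in.45'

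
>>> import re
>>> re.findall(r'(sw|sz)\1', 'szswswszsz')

['sw', 'sz']

After group 1 captures some text, `\1` only succeeds where that same text appears again.
Matches: at [2:6] match 'swsw', group 1 = 'sw'; at [6:10] match 'szsz', group 1 = 'sz'.
One capturing group, so `findall` returns just the captured substring from each match — 2 in all.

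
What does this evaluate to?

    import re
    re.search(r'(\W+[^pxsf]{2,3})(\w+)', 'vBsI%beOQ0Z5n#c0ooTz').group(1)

The match spans [4:13] → '%beOQ0Z5n'.
Captured: group 1 = '%beO', group 2 = 'Q0Z5n'.

'%beO'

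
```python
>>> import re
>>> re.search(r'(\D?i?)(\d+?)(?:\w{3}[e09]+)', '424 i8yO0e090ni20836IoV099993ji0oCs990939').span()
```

(3, 13)

Pattern: optionally a non-digit, then optionally a literal 'i' (captured); then one or more of a digit (lazy) (captured); then exactly 3 of a word character, then one or more of one of [e09] (non-capturing group).
The match spans [3:13] → ' i8yO0e090'.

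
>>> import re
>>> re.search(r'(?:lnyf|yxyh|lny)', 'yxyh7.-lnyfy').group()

`re.search` tries every starting position until one works.
The match spans [0:4] → 'yxyh'.

'yxyh'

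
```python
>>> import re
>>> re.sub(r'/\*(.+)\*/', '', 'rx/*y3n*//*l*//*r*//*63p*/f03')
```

'rxf03'

Matches: at [2:26] → '/*y3n*//*l*//*r*//*63p*/'.
Each match is replaced by ''.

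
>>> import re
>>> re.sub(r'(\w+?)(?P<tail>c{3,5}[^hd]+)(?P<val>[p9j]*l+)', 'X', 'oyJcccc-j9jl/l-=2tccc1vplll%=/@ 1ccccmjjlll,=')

'X,='

Pattern: one or more of a word character (lazy) (captured); then 3 to 5 of the literal 'c', then one or more of any character except [hd] (captured as 'tail'); then zero or more of one of [p9j], then one or more of the literal 'l' (captured as 'val').
Matches: at [0:43] → 'oyJcccc-j9jl/l-=2tccc1vplll%=/@ 1ccccmjjlll'.
Every occurrence is swapped for 'X'.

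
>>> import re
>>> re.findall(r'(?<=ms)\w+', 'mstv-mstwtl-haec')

Lookahead/lookbehind check context without consuming it, so the matched span excludes the asserted characters.
Since nothing is captured, `findall` lists the 2 matched substrings directly.

['tv', 'twtl']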